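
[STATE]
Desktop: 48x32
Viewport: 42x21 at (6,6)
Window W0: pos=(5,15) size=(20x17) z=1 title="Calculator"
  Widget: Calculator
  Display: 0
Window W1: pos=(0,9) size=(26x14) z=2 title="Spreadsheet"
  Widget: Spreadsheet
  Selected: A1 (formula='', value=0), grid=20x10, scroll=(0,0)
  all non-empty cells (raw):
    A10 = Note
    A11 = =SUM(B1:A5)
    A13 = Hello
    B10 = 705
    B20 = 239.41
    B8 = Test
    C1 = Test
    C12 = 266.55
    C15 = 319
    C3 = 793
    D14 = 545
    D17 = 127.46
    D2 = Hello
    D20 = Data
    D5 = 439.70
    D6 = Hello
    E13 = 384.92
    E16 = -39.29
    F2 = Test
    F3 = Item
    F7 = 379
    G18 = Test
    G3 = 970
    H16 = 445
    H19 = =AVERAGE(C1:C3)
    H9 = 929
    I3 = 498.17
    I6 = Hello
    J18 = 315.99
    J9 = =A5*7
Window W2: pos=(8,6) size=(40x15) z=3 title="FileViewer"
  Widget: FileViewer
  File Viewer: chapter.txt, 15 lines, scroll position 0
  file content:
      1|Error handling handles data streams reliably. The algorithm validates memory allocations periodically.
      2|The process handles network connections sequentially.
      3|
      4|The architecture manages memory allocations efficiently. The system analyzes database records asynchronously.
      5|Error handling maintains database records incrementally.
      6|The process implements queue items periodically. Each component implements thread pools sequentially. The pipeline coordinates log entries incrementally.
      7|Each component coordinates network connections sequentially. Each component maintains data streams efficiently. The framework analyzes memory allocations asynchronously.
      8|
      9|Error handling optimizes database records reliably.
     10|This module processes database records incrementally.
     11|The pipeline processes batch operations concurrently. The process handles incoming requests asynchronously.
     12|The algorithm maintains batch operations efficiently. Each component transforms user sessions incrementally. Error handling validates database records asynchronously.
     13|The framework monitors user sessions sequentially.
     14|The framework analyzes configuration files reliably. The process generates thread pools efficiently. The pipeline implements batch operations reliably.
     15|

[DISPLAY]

  ┏━━━━━━━━━━━━━━━━━━━━━━━━━━━━━━━━━━━━━━┓
  ┃ FileViewer                           ┃
  ┠──────────────────────────────────────┨
━━┃Error handling handles data streams r▲┃
ad┃The process handles network connectio█┃
──┃                                     ░┃
  ┃The architecture manages memory alloc░┃
  ┃Error handling maintains database rec░┃
--┃The process implements queue items pe░┃
  ┃Each component coordinates network co░┃
  ┃                                     ░┃
  ┃Error handling optimizes database rec░┃
  ┃This module processes database record░┃
  ┃The pipeline processes batch operatio▼┃
  ┗━━━━━━━━━━━━━━━━━━━━━━━━━━━━━━━━━━━━━━┛
      0       0    ┃                      
━━━━━━━━━━━━━━━━━━━┛                      
├───┼───┼───┼───┤ ┃                       
│ 1 │ 2 │ 3 │ - │ ┃                       
├───┼───┼───┼───┤ ┃                       
│ 0 │ . │ = │ + │ ┃                       


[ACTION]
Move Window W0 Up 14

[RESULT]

│ ┏━━━━━━━━━━━━━━━━━━━━━━━━━━━━━━━━━━━━━━┓
├─┃ FileViewer                           ┃
│ ┠──────────────────────────────────────┨
━━┃Error handling handles data streams r▲┃
ad┃The process handles network connectio█┃
──┃                                     ░┃
  ┃The architecture manages memory alloc░┃
  ┃Error handling maintains database rec░┃
--┃The process implements queue items pe░┃
  ┃Each component coordinates network co░┃
  ┃                                     ░┃
  ┃Error handling optimizes database rec░┃
  ┃This module processes database record░┃
  ┃The pipeline processes batch operatio▼┃
  ┗━━━━━━━━━━━━━━━━━━━━━━━━━━━━━━━━━━━━━━┛
      0       0    ┃                      
━━━━━━━━━━━━━━━━━━━┛                      
                                          
                                          
                                          
                                          


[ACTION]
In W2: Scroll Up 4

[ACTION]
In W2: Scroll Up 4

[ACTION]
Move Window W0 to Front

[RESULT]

│ 7 │ 8 │ 9 │ ÷ │ ┃━━━━━━━━━━━━━━━━━━━━━━┓
├───┼───┼───┼───┤ ┃                      ┃
│ 4 │ 5 │ 6 │ × │ ┃──────────────────────┨
├───┼───┼───┼───┤ ┃andles data streams r▲┃
│ 1 │ 2 │ 3 │ - │ ┃les network connectio█┃
├───┼───┼───┼───┤ ┃                     ░┃
│ 0 │ . │ = │ + │ ┃ manages memory alloc░┃
├───┼───┼───┼───┤ ┃aintains database rec░┃
│ C │ MC│ MR│ M+│ ┃ements queue items pe░┃
└───┴───┴───┴───┘ ┃oordinates network co░┃
                  ┃                     ░┃
━━━━━━━━━━━━━━━━━━┛ptimizes database rec░┃
  ┃This module processes database record░┃
  ┃The pipeline processes batch operatio▼┃
  ┗━━━━━━━━━━━━━━━━━━━━━━━━━━━━━━━━━━━━━━┛
      0       0    ┃                      
━━━━━━━━━━━━━━━━━━━┛                      
                                          
                                          
                                          
                                          


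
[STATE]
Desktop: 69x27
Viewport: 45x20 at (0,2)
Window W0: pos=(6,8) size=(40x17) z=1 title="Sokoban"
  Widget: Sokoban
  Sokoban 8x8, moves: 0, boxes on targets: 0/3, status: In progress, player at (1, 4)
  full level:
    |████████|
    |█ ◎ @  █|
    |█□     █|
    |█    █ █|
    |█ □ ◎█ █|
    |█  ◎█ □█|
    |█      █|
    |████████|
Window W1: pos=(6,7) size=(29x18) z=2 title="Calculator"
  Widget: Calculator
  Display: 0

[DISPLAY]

                                             
                                             
                                             
                                             
                                             
      ┏━━━━━━━━━━━━━━━━━━━━━━━━━━━┓          
      ┃ Calculator                ┃━━━━━━━━━━
      ┠───────────────────────────┨          
      ┃                          0┃──────────
      ┃┌───┬───┬───┬───┐          ┃          
      ┃│ 7 │ 8 │ 9 │ ÷ │          ┃          
      ┃├───┼───┼───┼───┤          ┃          
      ┃│ 4 │ 5 │ 6 │ × │          ┃          
      ┃├───┼───┼───┼───┤          ┃          
      ┃│ 1 │ 2 │ 3 │ - │          ┃          
      ┃├───┼───┼───┼───┤          ┃          
      ┃│ 0 │ . │ = │ + │          ┃          
      ┃├───┼───┼───┼───┤          ┃          
      ┃│ C │ MC│ MR│ M+│          ┃          
      ┃└───┴───┴───┴───┘          ┃          


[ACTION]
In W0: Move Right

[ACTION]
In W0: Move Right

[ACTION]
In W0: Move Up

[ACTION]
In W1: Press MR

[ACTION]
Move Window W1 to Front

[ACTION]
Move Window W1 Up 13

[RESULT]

      ┠───────────────────────────┨          
      ┃                          0┃          
      ┃┌───┬───┬───┬───┐          ┃          
      ┃│ 7 │ 8 │ 9 │ ÷ │          ┃          
      ┃├───┼───┼───┼───┤          ┃          
      ┃│ 4 │ 5 │ 6 │ × │          ┃          
      ┃├───┼───┼───┼───┤          ┃━━━━━━━━━━
      ┃│ 1 │ 2 │ 3 │ - │          ┃          
      ┃├───┼───┼───┼───┤          ┃──────────
      ┃│ 0 │ . │ = │ + │          ┃          
      ┃├───┼───┼───┼───┤          ┃          
      ┃│ C │ MC│ MR│ M+│          ┃          
      ┃└───┴───┴───┴───┘          ┃          
      ┃                           ┃          
      ┃                           ┃          
      ┗━━━━━━━━━━━━━━━━━━━━━━━━━━━┛          
      ┃████████                              
      ┃Moves: 2  0/3                         
      ┃                                      
      ┃                                      


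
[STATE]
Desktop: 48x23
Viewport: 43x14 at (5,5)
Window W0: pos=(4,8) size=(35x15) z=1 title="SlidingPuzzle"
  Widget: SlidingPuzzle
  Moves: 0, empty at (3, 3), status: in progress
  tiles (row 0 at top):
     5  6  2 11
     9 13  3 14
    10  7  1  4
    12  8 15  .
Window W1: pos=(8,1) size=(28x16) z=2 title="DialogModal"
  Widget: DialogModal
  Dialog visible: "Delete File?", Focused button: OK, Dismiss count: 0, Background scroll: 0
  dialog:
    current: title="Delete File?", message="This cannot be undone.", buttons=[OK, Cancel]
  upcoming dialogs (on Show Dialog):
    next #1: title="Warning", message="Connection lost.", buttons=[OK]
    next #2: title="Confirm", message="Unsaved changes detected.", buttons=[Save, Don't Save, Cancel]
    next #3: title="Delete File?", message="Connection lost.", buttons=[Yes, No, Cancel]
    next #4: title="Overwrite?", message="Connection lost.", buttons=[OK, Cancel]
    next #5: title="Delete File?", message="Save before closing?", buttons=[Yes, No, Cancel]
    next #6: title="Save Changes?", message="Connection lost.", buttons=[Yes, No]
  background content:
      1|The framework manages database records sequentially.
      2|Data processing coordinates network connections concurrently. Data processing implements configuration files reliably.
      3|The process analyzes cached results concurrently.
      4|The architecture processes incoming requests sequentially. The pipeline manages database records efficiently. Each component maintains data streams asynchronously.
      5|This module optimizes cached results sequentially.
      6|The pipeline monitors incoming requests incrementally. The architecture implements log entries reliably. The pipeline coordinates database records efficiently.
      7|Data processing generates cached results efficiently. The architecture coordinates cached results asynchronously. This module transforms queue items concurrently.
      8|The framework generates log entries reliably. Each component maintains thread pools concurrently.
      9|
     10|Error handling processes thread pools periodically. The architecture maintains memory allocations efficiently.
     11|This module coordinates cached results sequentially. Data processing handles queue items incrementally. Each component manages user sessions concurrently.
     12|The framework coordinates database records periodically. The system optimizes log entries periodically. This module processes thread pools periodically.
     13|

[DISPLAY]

   ┃Data processing coordinate┃            
   ┃The process analyzes cache┃            
   ┃Th┌────────────────────┐es┃            
━━━┃Th│    Delete File?    │ch┃━━┓         
 Sl┃Th│This cannot be undon│co┃  ┃         
───┃Da│   [OK]  Cancel     │s ┃──┨         
┌──┃Th└────────────────────┘lo┃  ┃         
│  ┃                          ┃  ┃         
├──┃Error handling processes t┃  ┃         
│  ┃This module coordinates ca┃  ┃         
├──┃The framework coordinates ┃  ┃         
│ 1┗━━━━━━━━━━━━━━━━━━━━━━━━━━┛  ┃         
├────┼────┼────┼────┤            ┃         
│ 12 │  8 │ 15 │    │            ┃         


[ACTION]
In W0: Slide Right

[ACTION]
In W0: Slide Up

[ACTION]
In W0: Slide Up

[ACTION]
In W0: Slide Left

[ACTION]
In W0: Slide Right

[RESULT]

   ┃Data processing coordinate┃            
   ┃The process analyzes cache┃            
   ┃Th┌────────────────────┐es┃            
━━━┃Th│    Delete File?    │ch┃━━┓         
 Sl┃Th│This cannot be undon│co┃  ┃         
───┃Da│   [OK]  Cancel     │s ┃──┨         
┌──┃Th└────────────────────┘lo┃  ┃         
│  ┃                          ┃  ┃         
├──┃Error handling processes t┃  ┃         
│  ┃This module coordinates ca┃  ┃         
├──┃The framework coordinates ┃  ┃         
│ 1┗━━━━━━━━━━━━━━━━━━━━━━━━━━┛  ┃         
├────┼────┼────┼────┤            ┃         
│ 12 │  8 │    │ 15 │            ┃         


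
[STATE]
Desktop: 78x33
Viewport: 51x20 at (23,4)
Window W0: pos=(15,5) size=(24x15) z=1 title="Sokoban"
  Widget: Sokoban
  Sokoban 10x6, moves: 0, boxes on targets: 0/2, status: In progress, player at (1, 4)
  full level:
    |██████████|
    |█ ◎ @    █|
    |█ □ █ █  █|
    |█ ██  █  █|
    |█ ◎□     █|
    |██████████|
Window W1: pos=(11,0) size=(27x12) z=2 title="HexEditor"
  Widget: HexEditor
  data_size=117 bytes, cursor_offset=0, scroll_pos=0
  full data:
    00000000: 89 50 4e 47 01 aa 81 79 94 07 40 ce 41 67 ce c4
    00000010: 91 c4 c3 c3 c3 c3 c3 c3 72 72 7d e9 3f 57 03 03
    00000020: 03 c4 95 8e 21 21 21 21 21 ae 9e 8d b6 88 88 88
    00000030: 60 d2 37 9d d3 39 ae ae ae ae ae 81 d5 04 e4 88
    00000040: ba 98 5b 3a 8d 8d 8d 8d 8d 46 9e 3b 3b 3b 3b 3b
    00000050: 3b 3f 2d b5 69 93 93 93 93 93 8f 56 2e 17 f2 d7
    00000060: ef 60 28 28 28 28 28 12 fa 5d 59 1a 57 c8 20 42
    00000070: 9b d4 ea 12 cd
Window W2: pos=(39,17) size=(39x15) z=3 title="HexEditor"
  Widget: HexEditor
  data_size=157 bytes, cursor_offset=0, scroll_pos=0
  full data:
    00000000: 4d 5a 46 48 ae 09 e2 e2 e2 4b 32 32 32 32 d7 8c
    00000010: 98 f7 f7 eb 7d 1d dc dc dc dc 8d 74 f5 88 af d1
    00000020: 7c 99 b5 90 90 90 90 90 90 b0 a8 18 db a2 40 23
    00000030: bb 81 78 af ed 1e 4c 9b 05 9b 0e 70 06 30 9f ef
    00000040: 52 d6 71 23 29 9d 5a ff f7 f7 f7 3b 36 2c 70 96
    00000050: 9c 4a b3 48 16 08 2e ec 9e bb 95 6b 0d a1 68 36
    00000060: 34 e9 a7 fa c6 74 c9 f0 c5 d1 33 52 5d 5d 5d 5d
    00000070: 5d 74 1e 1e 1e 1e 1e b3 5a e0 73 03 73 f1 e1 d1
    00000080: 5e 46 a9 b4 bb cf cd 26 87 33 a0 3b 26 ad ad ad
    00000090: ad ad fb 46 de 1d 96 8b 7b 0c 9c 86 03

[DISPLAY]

1 c4 c3 c3 c3 ┃                                    
3 c4 95 8e 21 ┃┓                                   
0 d2 37 9d d3 ┃┃                                   
a 98 5b 3a 8d ┃┨                                   
b 3f 2d b5 69 ┃┃                                   
f 60 28 28 28 ┃┃                                   
b d4 ea 12 cd ┃┃                                   
━━━━━━━━━━━━━━┛┃                                   
  █            ┃                                   
███            ┃                                   
0  0/2         ┃                                   
               ┃                                   
               ┃                                   
               ┃┏━━━━━━━━━━━━━━━━━━━━━━━━━━━━━━━━━━
               ┃┃ HexEditor                        
━━━━━━━━━━━━━━━┛┠──────────────────────────────────
                ┃00000000  4D 5a 46 48 ae 09 e2 e2 
                ┃00000010  98 f7 f7 eb 7d 1d dc dc 
                ┃00000020  7c 99 b5 90 90 90 90 90 
                ┃00000030  bb 81 78 af ed 1e 4c 9b 


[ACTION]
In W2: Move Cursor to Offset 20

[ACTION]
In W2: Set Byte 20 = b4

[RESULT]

1 c4 c3 c3 c3 ┃                                    
3 c4 95 8e 21 ┃┓                                   
0 d2 37 9d d3 ┃┃                                   
a 98 5b 3a 8d ┃┨                                   
b 3f 2d b5 69 ┃┃                                   
f 60 28 28 28 ┃┃                                   
b d4 ea 12 cd ┃┃                                   
━━━━━━━━━━━━━━┛┃                                   
  █            ┃                                   
███            ┃                                   
0  0/2         ┃                                   
               ┃                                   
               ┃                                   
               ┃┏━━━━━━━━━━━━━━━━━━━━━━━━━━━━━━━━━━
               ┃┃ HexEditor                        
━━━━━━━━━━━━━━━┛┠──────────────────────────────────
                ┃00000000  4d 5a 46 48 ae 09 e2 e2 
                ┃00000010  98 f7 f7 eb B4 1d dc dc 
                ┃00000020  7c 99 b5 90 90 90 90 90 
                ┃00000030  bb 81 78 af ed 1e 4c 9b 


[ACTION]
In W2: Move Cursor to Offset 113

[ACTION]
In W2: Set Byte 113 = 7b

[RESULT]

1 c4 c3 c3 c3 ┃                                    
3 c4 95 8e 21 ┃┓                                   
0 d2 37 9d d3 ┃┃                                   
a 98 5b 3a 8d ┃┨                                   
b 3f 2d b5 69 ┃┃                                   
f 60 28 28 28 ┃┃                                   
b d4 ea 12 cd ┃┃                                   
━━━━━━━━━━━━━━┛┃                                   
  █            ┃                                   
███            ┃                                   
0  0/2         ┃                                   
               ┃                                   
               ┃                                   
               ┃┏━━━━━━━━━━━━━━━━━━━━━━━━━━━━━━━━━━
               ┃┃ HexEditor                        
━━━━━━━━━━━━━━━┛┠──────────────────────────────────
                ┃00000000  4d 5a 46 48 ae 09 e2 e2 
                ┃00000010  98 f7 f7 eb b4 1d dc dc 
                ┃00000020  7c 99 b5 90 90 90 90 90 
                ┃00000030  bb 81 78 af ed 1e 4c 9b 


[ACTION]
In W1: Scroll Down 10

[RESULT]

              ┃                                    
              ┃┓                                   
              ┃┃                                   
              ┃┨                                   
              ┃┃                                   
              ┃┃                                   
              ┃┃                                   
━━━━━━━━━━━━━━┛┃                                   
  █            ┃                                   
███            ┃                                   
0  0/2         ┃                                   
               ┃                                   
               ┃                                   
               ┃┏━━━━━━━━━━━━━━━━━━━━━━━━━━━━━━━━━━
               ┃┃ HexEditor                        
━━━━━━━━━━━━━━━┛┠──────────────────────────────────
                ┃00000000  4d 5a 46 48 ae 09 e2 e2 
                ┃00000010  98 f7 f7 eb b4 1d dc dc 
                ┃00000020  7c 99 b5 90 90 90 90 90 
                ┃00000030  bb 81 78 af ed 1e 4c 9b 


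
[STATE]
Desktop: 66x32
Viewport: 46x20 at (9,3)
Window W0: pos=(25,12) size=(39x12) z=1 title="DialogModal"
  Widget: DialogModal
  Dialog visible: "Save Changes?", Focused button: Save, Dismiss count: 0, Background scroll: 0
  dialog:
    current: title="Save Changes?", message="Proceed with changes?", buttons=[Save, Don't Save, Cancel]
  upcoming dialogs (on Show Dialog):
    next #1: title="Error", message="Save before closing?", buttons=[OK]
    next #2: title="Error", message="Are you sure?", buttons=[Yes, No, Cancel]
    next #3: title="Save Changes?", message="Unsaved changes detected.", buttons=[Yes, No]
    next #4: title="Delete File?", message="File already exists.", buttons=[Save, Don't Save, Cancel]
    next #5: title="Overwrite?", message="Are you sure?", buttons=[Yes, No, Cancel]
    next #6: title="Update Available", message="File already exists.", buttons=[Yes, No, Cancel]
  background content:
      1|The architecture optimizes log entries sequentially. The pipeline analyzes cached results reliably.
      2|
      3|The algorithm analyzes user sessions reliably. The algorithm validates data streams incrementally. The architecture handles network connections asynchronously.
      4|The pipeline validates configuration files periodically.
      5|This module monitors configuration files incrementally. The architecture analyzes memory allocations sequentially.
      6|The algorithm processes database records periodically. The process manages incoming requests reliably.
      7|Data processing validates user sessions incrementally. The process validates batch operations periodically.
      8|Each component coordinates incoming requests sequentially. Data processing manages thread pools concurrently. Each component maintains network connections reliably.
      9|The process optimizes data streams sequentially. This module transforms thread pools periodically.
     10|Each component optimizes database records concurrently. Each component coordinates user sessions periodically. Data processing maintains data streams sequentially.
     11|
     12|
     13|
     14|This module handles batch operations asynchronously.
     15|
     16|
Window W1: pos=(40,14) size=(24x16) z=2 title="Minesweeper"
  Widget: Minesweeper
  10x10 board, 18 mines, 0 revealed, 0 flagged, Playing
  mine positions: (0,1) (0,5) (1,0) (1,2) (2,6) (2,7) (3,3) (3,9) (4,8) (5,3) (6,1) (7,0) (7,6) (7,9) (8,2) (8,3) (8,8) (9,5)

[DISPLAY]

                                              
                                              
                                              
                                              
                                              
                                              
                                              
                                              
                                              
                ┏━━━━━━━━━━━━━━━━━━━━━━━━━━━━━
                ┃ DialogModal                 
                ┠──────────────┏━━━━━━━━━━━━━━
                ┃The architectu┃ Minesweeper  
                ┃  ┌───────────┠──────────────
                ┃Th│        Sav┃■■■■■■■■■■    
                ┃Th│    Proceed┃■■■■■■■■■■    
                ┃Th│ [Save]  Do┃■■■■■■■■■■    
                ┃Th└───────────┃■■■■■■■■■■    
                ┃Data processin┃■■■■■■■■■■    
                ┃Each component┃■■■■■■■■■■    


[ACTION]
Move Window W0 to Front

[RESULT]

                                              
                                              
                                              
                                              
                                              
                                              
                                              
                                              
                                              
                ┏━━━━━━━━━━━━━━━━━━━━━━━━━━━━━
                ┃ DialogModal                 
                ┠─────────────────────────────
                ┃The architecture optimizes lo
                ┃  ┌──────────────────────────
                ┃Th│        Save Changes?     
                ┃Th│    Proceed with changes? 
                ┃Th│ [Save]  Don't Save   Canc
                ┃Th└──────────────────────────
                ┃Data processing validates use
                ┃Each component coordinates in


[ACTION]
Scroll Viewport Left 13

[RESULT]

                                              
                                              
                                              
                                              
                                              
                                              
                                              
                                              
                                              
                         ┏━━━━━━━━━━━━━━━━━━━━
                         ┃ DialogModal        
                         ┠────────────────────
                         ┃The architecture opt
                         ┃  ┌─────────────────
                         ┃Th│        Save Chan
                         ┃Th│    Proceed with 
                         ┃Th│ [Save]  Don't Sa
                         ┃Th└─────────────────
                         ┃Data processing vali
                         ┃Each component coord


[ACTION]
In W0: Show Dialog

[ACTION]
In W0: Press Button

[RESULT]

                                              
                                              
                                              
                                              
                                              
                                              
                                              
                                              
                                              
                         ┏━━━━━━━━━━━━━━━━━━━━
                         ┃ DialogModal        
                         ┠────────────────────
                         ┃The architecture opt
                         ┃                    
                         ┃The algorithm analyz
                         ┃The pipeline validat
                         ┃This module monitors
                         ┃The algorithm proces
                         ┃Data processing vali
                         ┃Each component coord


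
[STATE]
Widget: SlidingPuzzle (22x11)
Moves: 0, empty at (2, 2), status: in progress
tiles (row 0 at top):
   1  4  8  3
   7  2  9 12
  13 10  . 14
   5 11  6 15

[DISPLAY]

┌────┬────┬────┬────┐ 
│  1 │  4 │  8 │  3 │ 
├────┼────┼────┼────┤ 
│  7 │  2 │  9 │ 12 │ 
├────┼────┼────┼────┤ 
│ 13 │ 10 │    │ 14 │ 
├────┼────┼────┼────┤ 
│  5 │ 11 │  6 │ 15 │ 
└────┴────┴────┴────┘ 
Moves: 0              
                      


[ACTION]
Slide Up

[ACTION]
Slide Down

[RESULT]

┌────┬────┬────┬────┐ 
│  1 │  4 │  8 │  3 │ 
├────┼────┼────┼────┤ 
│  7 │  2 │  9 │ 12 │ 
├────┼────┼────┼────┤ 
│ 13 │ 10 │    │ 14 │ 
├────┼────┼────┼────┤ 
│  5 │ 11 │  6 │ 15 │ 
└────┴────┴────┴────┘ 
Moves: 2              
                      


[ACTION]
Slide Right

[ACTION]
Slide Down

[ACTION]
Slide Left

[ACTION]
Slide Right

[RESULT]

┌────┬────┬────┬────┐ 
│  1 │  4 │  8 │  3 │ 
├────┼────┼────┼────┤ 
│  7 │    │  9 │ 12 │ 
├────┼────┼────┼────┤ 
│ 13 │  2 │ 10 │ 14 │ 
├────┼────┼────┼────┤ 
│  5 │ 11 │  6 │ 15 │ 
└────┴────┴────┴────┘ 
Moves: 6              
                      


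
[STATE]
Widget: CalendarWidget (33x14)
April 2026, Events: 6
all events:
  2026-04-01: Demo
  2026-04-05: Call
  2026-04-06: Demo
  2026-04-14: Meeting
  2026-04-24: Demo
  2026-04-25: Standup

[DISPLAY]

            April 2026           
Mo Tu We Th Fr Sa Su             
       1*  2  3  4  5*           
 6*  7  8  9 10 11 12            
13 14* 15 16 17 18 19            
20 21 22 23 24* 25* 26           
27 28 29 30                      
                                 
                                 
                                 
                                 
                                 
                                 
                                 


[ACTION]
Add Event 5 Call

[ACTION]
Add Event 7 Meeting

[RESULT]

            April 2026           
Mo Tu We Th Fr Sa Su             
       1*  2  3  4  5*           
 6*  7*  8  9 10 11 12           
13 14* 15 16 17 18 19            
20 21 22 23 24* 25* 26           
27 28 29 30                      
                                 
                                 
                                 
                                 
                                 
                                 
                                 


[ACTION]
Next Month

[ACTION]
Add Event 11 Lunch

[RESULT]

             May 2026            
Mo Tu We Th Fr Sa Su             
             1  2  3             
 4  5  6  7  8  9 10             
11* 12 13 14 15 16 17            
18 19 20 21 22 23 24             
25 26 27 28 29 30 31             
                                 
                                 
                                 
                                 
                                 
                                 
                                 


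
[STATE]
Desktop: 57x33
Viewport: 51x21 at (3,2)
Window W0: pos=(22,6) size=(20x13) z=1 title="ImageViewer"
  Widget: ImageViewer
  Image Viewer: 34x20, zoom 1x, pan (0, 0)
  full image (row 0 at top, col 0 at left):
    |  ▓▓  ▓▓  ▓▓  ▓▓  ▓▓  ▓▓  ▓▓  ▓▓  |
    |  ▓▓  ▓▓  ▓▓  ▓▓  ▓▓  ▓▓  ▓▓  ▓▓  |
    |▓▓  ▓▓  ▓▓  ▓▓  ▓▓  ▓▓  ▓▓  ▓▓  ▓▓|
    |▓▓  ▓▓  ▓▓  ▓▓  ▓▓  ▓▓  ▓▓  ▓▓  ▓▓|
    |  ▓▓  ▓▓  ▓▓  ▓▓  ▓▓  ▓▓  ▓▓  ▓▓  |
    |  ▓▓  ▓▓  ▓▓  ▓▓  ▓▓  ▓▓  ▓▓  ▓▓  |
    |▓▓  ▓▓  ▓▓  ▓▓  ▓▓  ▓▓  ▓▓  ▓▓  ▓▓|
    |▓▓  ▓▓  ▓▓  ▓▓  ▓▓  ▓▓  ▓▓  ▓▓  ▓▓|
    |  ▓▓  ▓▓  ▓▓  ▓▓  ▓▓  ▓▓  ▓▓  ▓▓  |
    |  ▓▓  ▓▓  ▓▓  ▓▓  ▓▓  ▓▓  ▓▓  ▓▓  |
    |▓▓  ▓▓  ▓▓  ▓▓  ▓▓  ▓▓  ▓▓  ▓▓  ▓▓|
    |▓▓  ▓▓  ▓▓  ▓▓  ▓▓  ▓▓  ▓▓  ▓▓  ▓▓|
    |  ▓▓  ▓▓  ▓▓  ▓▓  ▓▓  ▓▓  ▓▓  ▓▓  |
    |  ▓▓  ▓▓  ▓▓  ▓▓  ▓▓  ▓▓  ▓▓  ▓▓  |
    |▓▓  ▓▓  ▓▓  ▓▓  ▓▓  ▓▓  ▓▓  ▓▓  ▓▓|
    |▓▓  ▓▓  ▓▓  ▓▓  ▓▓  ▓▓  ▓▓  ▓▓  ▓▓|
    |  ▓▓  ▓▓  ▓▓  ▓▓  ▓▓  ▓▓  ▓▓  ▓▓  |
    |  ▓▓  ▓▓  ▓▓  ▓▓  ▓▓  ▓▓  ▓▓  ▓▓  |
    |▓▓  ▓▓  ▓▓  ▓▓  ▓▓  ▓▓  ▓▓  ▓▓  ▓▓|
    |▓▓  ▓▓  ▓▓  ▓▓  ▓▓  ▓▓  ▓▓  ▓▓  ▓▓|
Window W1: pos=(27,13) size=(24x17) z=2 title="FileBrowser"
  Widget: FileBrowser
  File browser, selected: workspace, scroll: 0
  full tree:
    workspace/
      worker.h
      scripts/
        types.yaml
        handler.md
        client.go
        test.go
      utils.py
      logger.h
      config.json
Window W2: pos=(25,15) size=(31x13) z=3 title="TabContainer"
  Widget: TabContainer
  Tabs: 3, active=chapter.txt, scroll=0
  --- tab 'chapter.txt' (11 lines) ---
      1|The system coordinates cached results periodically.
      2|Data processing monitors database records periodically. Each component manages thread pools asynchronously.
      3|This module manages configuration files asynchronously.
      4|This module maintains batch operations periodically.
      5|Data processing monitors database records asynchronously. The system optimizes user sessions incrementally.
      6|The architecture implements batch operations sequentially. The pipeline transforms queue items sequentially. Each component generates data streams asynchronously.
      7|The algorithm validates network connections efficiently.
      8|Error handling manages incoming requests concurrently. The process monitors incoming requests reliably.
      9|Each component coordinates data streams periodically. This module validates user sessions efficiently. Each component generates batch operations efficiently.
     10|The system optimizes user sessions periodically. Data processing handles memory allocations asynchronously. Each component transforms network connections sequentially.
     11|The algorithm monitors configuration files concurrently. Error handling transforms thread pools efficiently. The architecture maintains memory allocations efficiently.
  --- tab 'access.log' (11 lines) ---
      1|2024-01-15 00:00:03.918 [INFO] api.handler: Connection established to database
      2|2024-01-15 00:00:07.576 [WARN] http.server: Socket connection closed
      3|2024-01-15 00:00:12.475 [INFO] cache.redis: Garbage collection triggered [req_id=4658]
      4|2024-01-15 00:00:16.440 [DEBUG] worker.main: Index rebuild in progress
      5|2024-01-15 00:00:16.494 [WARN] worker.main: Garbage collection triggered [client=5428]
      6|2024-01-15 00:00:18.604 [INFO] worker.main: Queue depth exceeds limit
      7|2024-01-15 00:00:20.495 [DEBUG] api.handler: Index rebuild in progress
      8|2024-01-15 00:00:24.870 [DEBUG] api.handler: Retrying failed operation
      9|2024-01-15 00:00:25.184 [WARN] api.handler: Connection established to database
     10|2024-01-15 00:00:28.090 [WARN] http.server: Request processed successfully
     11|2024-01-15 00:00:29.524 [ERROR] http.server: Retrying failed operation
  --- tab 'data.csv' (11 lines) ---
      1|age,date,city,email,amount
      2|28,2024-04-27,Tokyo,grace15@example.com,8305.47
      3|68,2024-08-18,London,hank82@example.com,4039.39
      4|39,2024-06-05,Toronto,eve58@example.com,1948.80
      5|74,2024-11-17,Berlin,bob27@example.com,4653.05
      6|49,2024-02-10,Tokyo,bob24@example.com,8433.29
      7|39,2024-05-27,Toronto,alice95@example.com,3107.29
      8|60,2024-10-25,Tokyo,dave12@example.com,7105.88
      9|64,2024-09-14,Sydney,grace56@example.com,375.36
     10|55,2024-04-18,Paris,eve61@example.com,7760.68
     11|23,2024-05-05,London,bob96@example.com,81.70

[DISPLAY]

                                                   
                                                   
                                                   
                                                   
                   ┏━━━━━━━━━━━━━━━━━━┓            
                   ┃ ImageViewer      ┃            
                   ┠──────────────────┨            
                   ┃  ▓▓  ▓▓  ▓▓  ▓▓  ┃            
                   ┃  ▓▓  ▓▓  ▓▓  ▓▓  ┃            
                   ┃▓▓  ▓▓  ▓▓  ▓▓  ▓▓┃            
                   ┃▓▓  ▓▓  ▓▓  ▓▓  ▓▓┃            
                   ┃  ▓▓┏━━━━━━━━━━━━━━━━━━━━━━┓   
                   ┃  ▓▓┃ FileBrowser          ┃   
                   ┃▓▓┏━━━━━━━━━━━━━━━━━━━━━━━━━━━━
                   ┃▓▓┃ TabContainer               
                   ┃  ┠────────────────────────────
                   ┗━━┃[chapter.txt]│ access.log │ 
                      ┃────────────────────────────
                      ┃The system coordinates cache
                      ┃Data processing monitors dat
                      ┃This module manages configur


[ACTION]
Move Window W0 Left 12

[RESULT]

                                                   
                                                   
                                                   
                                                   
       ┏━━━━━━━━━━━━━━━━━━┓                        
       ┃ ImageViewer      ┃                        
       ┠──────────────────┨                        
       ┃  ▓▓  ▓▓  ▓▓  ▓▓  ┃                        
       ┃  ▓▓  ▓▓  ▓▓  ▓▓  ┃                        
       ┃▓▓  ▓▓  ▓▓  ▓▓  ▓▓┃                        
       ┃▓▓  ▓▓  ▓▓  ▓▓  ▓▓┃                        
       ┃  ▓▓  ▓▓  ▓▓  ▓▓┏━━━━━━━━━━━━━━━━━━━━━━┓   
       ┃  ▓▓  ▓▓  ▓▓  ▓▓┃ FileBrowser          ┃   
       ┃▓▓  ▓▓  ▓▓  ▓▓┏━━━━━━━━━━━━━━━━━━━━━━━━━━━━
       ┃▓▓  ▓▓  ▓▓  ▓▓┃ TabContainer               
       ┃  ▓▓  ▓▓  ▓▓  ┠────────────────────────────
       ┗━━━━━━━━━━━━━━┃[chapter.txt]│ access.log │ 
                      ┃────────────────────────────
                      ┃The system coordinates cache
                      ┃Data processing monitors dat
                      ┃This module manages configur


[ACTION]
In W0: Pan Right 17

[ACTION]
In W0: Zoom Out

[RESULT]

                                                   
                                                   
                                                   
                                                   
       ┏━━━━━━━━━━━━━━━━━━┓                        
       ┃ ImageViewer      ┃                        
       ┠──────────────────┨                        
       ┃ ▓▓  ▓▓  ▓▓  ▓▓   ┃                        
       ┃ ▓▓  ▓▓  ▓▓  ▓▓   ┃                        
       ┃▓  ▓▓  ▓▓  ▓▓  ▓▓ ┃                        
       ┃▓  ▓▓  ▓▓  ▓▓  ▓▓ ┃                        
       ┃ ▓▓  ▓▓  ▓▓  ▓▓ ┏━━━━━━━━━━━━━━━━━━━━━━┓   
       ┃ ▓▓  ▓▓  ▓▓  ▓▓ ┃ FileBrowser          ┃   
       ┃▓  ▓▓  ▓▓  ▓▓ ┏━━━━━━━━━━━━━━━━━━━━━━━━━━━━
       ┃▓  ▓▓  ▓▓  ▓▓ ┃ TabContainer               
       ┃ ▓▓  ▓▓  ▓▓  ▓┠────────────────────────────
       ┗━━━━━━━━━━━━━━┃[chapter.txt]│ access.log │ 
                      ┃────────────────────────────
                      ┃The system coordinates cache
                      ┃Data processing monitors dat
                      ┃This module manages configur
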